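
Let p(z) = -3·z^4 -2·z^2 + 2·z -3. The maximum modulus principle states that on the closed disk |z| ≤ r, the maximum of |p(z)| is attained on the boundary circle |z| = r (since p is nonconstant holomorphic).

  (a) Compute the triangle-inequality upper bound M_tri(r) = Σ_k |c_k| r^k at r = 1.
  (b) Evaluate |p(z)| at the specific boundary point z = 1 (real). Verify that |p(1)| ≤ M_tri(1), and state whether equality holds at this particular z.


Coefficients: c_0 = -3, c_1 = 2, c_2 = -2, c_3 = 0, c_4 = -3. Radius r = 1.
Part (a). Triangle bound: M_tri(r) = Σ_k |c_k| r^k
  = |-3|·1^0 + |2|·1^1 + |-2|·1^2 + |0|·1^3 + |-3|·1^4
  = 3 + 2 + 2 + 0 + 3 = 10.
This bounds M(r) := max_{|z|=r} |p(z)| from above; equality holds iff all terms c_k z^k can be made to align in phase at a single z on |z|=r.
Part (b). At z = 1 (real, on the circle |z| = r):
  p(1) = (-3)·1^0 + (2)·1^1 + (-2)·1^2 + (0)·1^3 + (-3)·1^4 = -6.
  |p(1)| = 6.
Check: |p(1)| = 6 ≤ 10 = M_tri(1). ✓ Equality does not hold at z = 1 (the coefficients have mixed signs, so the terms do not all align in phase there).

M_tri(1) = 10; |p(1)| = 6; equality at z=1: no.


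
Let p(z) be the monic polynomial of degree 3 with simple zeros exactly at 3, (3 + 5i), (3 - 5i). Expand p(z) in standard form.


The polynomial is p(z) = ∏_{α ∈ S} (z − α), where S = {3, (3 + 5i), (3 - 5i)}.
Expanding the product yields: p(z) = z^3 -9·z^2 + 52·z -102.
Note conjugate pairs combine to real quadratics: (z − (3+5i))(z − (3−5i)) = z² − 6z + 34.
The resulting polynomial has degree 3 and real coefficients as required.

p(z) = z^3 -9·z^2 + 52·z -102.


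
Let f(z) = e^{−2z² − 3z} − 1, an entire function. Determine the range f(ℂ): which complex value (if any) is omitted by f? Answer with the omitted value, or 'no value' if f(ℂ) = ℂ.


Little Picard bounds the complement of f(ℂ) to at most one point.
The exponent g(z) = −2z² − 3z is a nonconstant polynomial, hence surjective onto ℂ. So e^{g(z)} takes every value in {e^w : w ∈ ℂ} = ℂ ∖ {0}. Adding -1 shifts the range to ℂ ∖ {-1}. f omits exactly -1.

Omitted value: -1.


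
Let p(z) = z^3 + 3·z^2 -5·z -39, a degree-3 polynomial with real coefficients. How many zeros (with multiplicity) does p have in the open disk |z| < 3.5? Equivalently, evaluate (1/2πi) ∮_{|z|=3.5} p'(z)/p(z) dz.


The zeros of p are: 3, (-3 + 2i), (-3 - 2i).
Their magnitudes are: 3, 3.606, 3.606.
Zeros with |z| < R = 3.5: 3.
Count = 1.
By the argument principle, (1/2πi) ∮_{|z|=R} p'(z)/p(z) dz equals exactly this count.

Number of zeros inside |z| < 3.5: 1.


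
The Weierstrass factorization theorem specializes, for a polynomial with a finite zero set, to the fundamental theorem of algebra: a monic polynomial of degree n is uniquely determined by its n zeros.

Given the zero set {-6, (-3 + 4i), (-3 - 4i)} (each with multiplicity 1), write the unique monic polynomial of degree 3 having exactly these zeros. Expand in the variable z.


The polynomial is p(z) = ∏_{α ∈ S} (z − α), where S = {-6, (-3 + 4i), (-3 - 4i)}.
Expanding the product yields: p(z) = z^3 + 12·z^2 + 61·z + 150.
Note conjugate pairs combine to real quadratics: (z − (-3+4i))(z − (-3−4i)) = z² + 6z + 25.
The resulting polynomial has degree 3 and real coefficients as required.

p(z) = z^3 + 12·z^2 + 61·z + 150.


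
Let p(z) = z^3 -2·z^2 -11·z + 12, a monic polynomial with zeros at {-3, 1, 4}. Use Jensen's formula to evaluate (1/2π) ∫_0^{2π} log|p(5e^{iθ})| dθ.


Zeros: -3, 1, 4; r = 5.
Inside |z| < r: -3, 1, 4. Outside (|z| ≥ r): ∅.
p(0) = 12, so log|p(0)| = log(12) = 2.4849.
Apply Jensen: I(r) = log|p(0)| + Σ_k log(r/|z_k|), summed over zeros inside |z| < r.
  log(r/|z_k|) for z_k = -3: log(5/3) = 0.5108
  log(r/|z_k|) for z_k = 1: log(5/1) = 1.6094
  log(r/|z_k|) for z_k = 4: log(5/4) = 0.2231
Sum over inside zeros: 2.3434.
I(r) = log|p(0)| + (inside sum) = 2.4849 + 2.3434 = 4.8283.
Closed form (all zeros inside, monic): I(r) = n·log(r) = 3·log(5) = 4.8283. ✓

I(r) ≈ 4.8283.


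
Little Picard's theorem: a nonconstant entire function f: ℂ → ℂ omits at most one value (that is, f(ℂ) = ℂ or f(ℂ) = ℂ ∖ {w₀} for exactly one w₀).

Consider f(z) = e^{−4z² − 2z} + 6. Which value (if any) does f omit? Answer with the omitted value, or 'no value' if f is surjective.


Little Picard bounds the complement of f(ℂ) to at most one point.
The exponent g(z) = −4z² − 2z is a nonconstant polynomial, hence surjective onto ℂ. So e^{g(z)} takes every value in {e^w : w ∈ ℂ} = ℂ ∖ {0}. Adding 6 shifts the range to ℂ ∖ {6}. f omits exactly 6.

Omitted value: 6.


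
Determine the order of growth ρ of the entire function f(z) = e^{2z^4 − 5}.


|e^{2z^4 − 5}| = e^{Re(2·z^4) + -5} ≤ e^{2|z|^4 + -5} = e^{2r^4 + -5} on |z| = r, so ρ ≤ 4. Choosing z on |z|=r so that 2·z^4 is real positive (always possible by picking arg z appropriately) gives |f(z)| = e^{2r^4 + -5}, matching the bound. The additive constant -5 does not affect log log M(r) ~ 4·log r. Hence ρ = 4.
Therefore ρ = 4.

Order ρ = 4.


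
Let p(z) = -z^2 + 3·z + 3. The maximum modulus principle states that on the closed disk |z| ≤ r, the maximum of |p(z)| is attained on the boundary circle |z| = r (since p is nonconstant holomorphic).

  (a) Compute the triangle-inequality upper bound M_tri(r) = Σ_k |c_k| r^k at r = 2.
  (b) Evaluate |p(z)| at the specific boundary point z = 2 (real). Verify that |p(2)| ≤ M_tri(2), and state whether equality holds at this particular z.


Coefficients: c_0 = 3, c_1 = 3, c_2 = -1. Radius r = 2.
Part (a). Triangle bound: M_tri(r) = Σ_k |c_k| r^k
  = |3|·2^0 + |3|·2^1 + |-1|·2^2
  = 3 + 6 + 4 = 13.
This bounds M(r) := max_{|z|=r} |p(z)| from above; equality holds iff all terms c_k z^k can be made to align in phase at a single z on |z|=r.
Part (b). At z = 2 (real, on the circle |z| = r):
  p(2) = (3)·2^0 + (3)·2^1 + (-1)·2^2 = 5.
  |p(2)| = 5.
Check: |p(2)| = 5 ≤ 13 = M_tri(2). ✓ Equality does not hold at z = 2 (the coefficients have mixed signs, so the terms do not all align in phase there).

M_tri(2) = 13; |p(2)| = 5; equality at z=2: no.


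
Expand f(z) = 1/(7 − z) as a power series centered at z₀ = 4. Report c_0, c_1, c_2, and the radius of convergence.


Let w = z − z₀, so z = z₀ + w.
Then 7 − z = 7 − (z₀ + w) = (7 − z₀) − w = 3 − w.
f(z) = 1/(3 − w) = (1/(3)) · 1/(1 − w/(3)) = Σ_{n≥0} w^n / (3)^(n+1).
So c_n = 1/(3)^(n+1):
  c_0 = 1/(3)^1 = 1/3.
  c_1 = 1/(3)^2 = 1/9.
  c_2 = 1/(3)^3 = 1/27.
The series is valid for |w/d| < 1, i.e. |z − z₀| < |d|.
Radius of convergence: R = |7 − z₀| = |3| = 3 (distance from z₀ to the singularity z = 7).

c_0 = 1/3, c_1 = 1/9, c_2 = 1/27; R = 3.


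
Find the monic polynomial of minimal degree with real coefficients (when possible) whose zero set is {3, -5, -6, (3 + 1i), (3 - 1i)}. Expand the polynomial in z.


The polynomial is p(z) = ∏_{α ∈ S} (z − α), where S = {3, -5, -6, (3 + 1i), (3 - 1i)}.
Expanding the product yields: p(z) = z^5 + 2·z^4 -41·z^3 + 8·z^2 + 510·z -900.
Note conjugate pairs combine to real quadratics: (z − (3+1i))(z − (3−1i)) = z² − 6z + 10.
The resulting polynomial has degree 5 and real coefficients as required.

p(z) = z^5 + 2·z^4 -41·z^3 + 8·z^2 + 510·z -900.


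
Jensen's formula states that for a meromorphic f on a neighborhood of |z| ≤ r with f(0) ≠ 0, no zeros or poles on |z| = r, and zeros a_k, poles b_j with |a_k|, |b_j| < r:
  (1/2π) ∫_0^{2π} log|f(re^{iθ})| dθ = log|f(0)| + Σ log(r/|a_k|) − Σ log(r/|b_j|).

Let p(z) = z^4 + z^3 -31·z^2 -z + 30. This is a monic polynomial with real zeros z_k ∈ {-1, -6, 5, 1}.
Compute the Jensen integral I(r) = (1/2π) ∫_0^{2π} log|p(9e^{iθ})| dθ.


Zeros: -6, -1, 1, 5; r = 9.
Inside |z| < r: -6, -1, 1, 5. Outside (|z| ≥ r): ∅.
p(0) = 30, so log|p(0)| = log(30) = 3.4012.
Apply Jensen: I(r) = log|p(0)| + Σ_k log(r/|z_k|), summed over zeros inside |z| < r.
  log(r/|z_k|) for z_k = -1: log(9/1) = 2.1972
  log(r/|z_k|) for z_k = -6: log(9/6) = 0.4055
  log(r/|z_k|) for z_k = 5: log(9/5) = 0.5878
  log(r/|z_k|) for z_k = 1: log(9/1) = 2.1972
Sum over inside zeros: 5.3877.
I(r) = log|p(0)| + (inside sum) = 3.4012 + 5.3877 = 8.7889.
Closed form (all zeros inside, monic): I(r) = n·log(r) = 4·log(9) = 8.7889. ✓

I(r) ≈ 8.7889.


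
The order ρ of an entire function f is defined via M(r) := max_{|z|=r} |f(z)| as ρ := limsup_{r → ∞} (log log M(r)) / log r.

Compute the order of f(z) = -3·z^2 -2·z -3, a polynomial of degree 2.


|f(z)| ≤ Σ|c_k|·r^k = O(r^2) as r → ∞. Polynomial growth is O(e^{r^ε}) for every ε > 0 (since r^2/e^{r^ε} → 0), so ρ ≤ ε for all ε > 0, i.e. ρ = 0. Every nonconstant polynomial has order 0.
Therefore ρ = 0.

Order ρ = 0.


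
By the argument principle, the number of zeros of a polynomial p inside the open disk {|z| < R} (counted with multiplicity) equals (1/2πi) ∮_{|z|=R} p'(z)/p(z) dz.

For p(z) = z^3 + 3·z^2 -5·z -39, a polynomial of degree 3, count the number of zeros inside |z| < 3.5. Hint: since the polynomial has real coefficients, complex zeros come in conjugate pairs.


The zeros of p are: 3, (-3 + 2i), (-3 - 2i).
Their magnitudes are: 3, 3.606, 3.606.
Zeros with |z| < R = 3.5: 3.
Count = 1.
By the argument principle, (1/2πi) ∮_{|z|=R} p'(z)/p(z) dz equals exactly this count.

Number of zeros inside |z| < 3.5: 1.


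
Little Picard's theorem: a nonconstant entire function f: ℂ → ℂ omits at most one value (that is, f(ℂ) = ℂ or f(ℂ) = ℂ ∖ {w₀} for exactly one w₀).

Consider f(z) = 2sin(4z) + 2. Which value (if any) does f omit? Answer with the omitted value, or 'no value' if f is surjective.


Little Picard bounds the complement of f(ℂ) to at most one point.
sin is entire and surjective onto ℂ: for every w ∈ ℂ, sin(ζ) = w has a solution ζ ∈ ℂ (e.g., via the complex inverse arcsin). With ζ = 4z this gives z = ζ/(4). Then 2·sin(4z) takes every value in 2·ℂ = ℂ, and adding 2 is a bijection of ℂ. So f is surjective and omits no value. (Note: only on the real line is sin bounded by [−1, 1].)

Omitted value: no value.


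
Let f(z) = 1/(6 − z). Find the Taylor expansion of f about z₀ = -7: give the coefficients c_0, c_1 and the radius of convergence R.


Let w = z − z₀, so z = z₀ + w.
Then 6 − z = 6 − (z₀ + w) = (6 − z₀) − w = 13 − w.
f(z) = 1/(13 − w) = (1/(13)) · 1/(1 − w/(13)) = Σ_{n≥0} w^n / (13)^(n+1).
So c_n = 1/(13)^(n+1):
  c_0 = 1/(13)^1 = 1/13.
  c_1 = 1/(13)^2 = 1/169.
The series is valid for |w/d| < 1, i.e. |z − z₀| < |d|.
Radius of convergence: R = |6 − z₀| = |13| = 13 (distance from z₀ to the singularity z = 6).

c_0 = 1/13, c_1 = 1/169; R = 13.


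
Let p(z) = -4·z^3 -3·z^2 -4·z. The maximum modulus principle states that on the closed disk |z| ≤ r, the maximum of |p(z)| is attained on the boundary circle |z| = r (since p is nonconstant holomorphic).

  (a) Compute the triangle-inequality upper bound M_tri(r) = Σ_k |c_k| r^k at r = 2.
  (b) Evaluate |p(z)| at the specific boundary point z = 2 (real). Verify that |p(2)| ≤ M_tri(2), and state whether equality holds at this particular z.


Coefficients: c_0 = 0, c_1 = -4, c_2 = -3, c_3 = -4. Radius r = 2.
Part (a). Triangle bound: M_tri(r) = Σ_k |c_k| r^k
  = |0|·2^0 + |-4|·2^1 + |-3|·2^2 + |-4|·2^3
  = 0 + 8 + 12 + 32 = 52.
This bounds M(r) := max_{|z|=r} |p(z)| from above; equality holds iff all terms c_k z^k can be made to align in phase at a single z on |z|=r.
Part (b). At z = 2 (real, on the circle |z| = r):
  p(2) = (0)·2^0 + (-4)·2^1 + (-3)·2^2 + (-4)·2^3 = -52.
  |p(2)| = 52.
Since all nonzero coefficients share the same sign, |p(2)| = 52 = M_tri(2); the triangle bound is attained at z = 2, so in fact M(r) = 52.

M_tri(2) = 52; |p(2)| = 52; equality at z=2: yes.


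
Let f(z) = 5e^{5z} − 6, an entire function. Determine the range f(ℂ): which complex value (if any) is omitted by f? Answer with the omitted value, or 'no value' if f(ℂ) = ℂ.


Little Picard bounds the complement of f(ℂ) to at most one point.
e^{5z} is never zero on ℂ, so 5·e^{5z} takes every value in ℂ ∖ {0}. Adding -6 shifts the range to ℂ ∖ {-6}. Thus f omits exactly the value -6.

Omitted value: -6.


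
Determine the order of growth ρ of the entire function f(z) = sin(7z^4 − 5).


Write sin(w) = (e^{iw} ± e^{−iw})/(2 or 2i), so |sin(w)| ≤ e^{|w|}. With w = 7z^4 − 5, |w| ≤ 7r^4 + 5 on |z|=r, giving M(r) ≤ e^{7r^4 + 5} and ρ ≤ 4. For the lower bound, choose z on |z|=r with 7z^4 purely imaginary of modulus 7r^4; then |sin(7z^4 − 5)| grows like e^{7r^4}/2, so ρ ≥ 4. Hence ρ = 4.
Therefore ρ = 4.

Order ρ = 4.


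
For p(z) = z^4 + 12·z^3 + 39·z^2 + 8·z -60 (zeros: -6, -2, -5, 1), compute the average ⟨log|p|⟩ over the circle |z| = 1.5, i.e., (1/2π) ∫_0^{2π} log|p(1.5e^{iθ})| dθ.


Zeros: -6, -5, -2, 1; r = 1.5.
Inside |z| < r: 1. Outside (|z| ≥ r): -6, -5, -2.
p(0) = -60, so log|p(0)| = log(60) = 4.0943.
Apply Jensen: I(r) = log|p(0)| + Σ_k log(r/|z_k|), summed over zeros inside |z| < r.
  log(r/|z_k|) for z_k = 1: log(1.5/1) = 0.4055
  Outside zeros (-6, -5, -2) contribute nothing to the Jensen sum.
Sum over inside zeros: 0.4055.
I(r) = log|p(0)| + (inside sum) = 4.0943 + 0.4055 = 4.4998.
Note: since some zeros are outside |z| ≤ r, the simplified n·log(r) form does NOT apply — only the inside zeros contribute.

I(r) ≈ 4.4998.


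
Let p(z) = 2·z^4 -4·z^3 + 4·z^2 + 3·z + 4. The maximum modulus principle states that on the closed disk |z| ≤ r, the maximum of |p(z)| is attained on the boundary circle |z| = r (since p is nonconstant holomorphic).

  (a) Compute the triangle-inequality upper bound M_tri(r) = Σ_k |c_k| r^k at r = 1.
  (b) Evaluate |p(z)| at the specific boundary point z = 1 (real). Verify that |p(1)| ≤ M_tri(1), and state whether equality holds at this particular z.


Coefficients: c_0 = 4, c_1 = 3, c_2 = 4, c_3 = -4, c_4 = 2. Radius r = 1.
Part (a). Triangle bound: M_tri(r) = Σ_k |c_k| r^k
  = |4|·1^0 + |3|·1^1 + |4|·1^2 + |-4|·1^3 + |2|·1^4
  = 4 + 3 + 4 + 4 + 2 = 17.
This bounds M(r) := max_{|z|=r} |p(z)| from above; equality holds iff all terms c_k z^k can be made to align in phase at a single z on |z|=r.
Part (b). At z = 1 (real, on the circle |z| = r):
  p(1) = (4)·1^0 + (3)·1^1 + (4)·1^2 + (-4)·1^3 + (2)·1^4 = 9.
  |p(1)| = 9.
Check: |p(1)| = 9 ≤ 17 = M_tri(1). ✓ Equality does not hold at z = 1 (the coefficients have mixed signs, so the terms do not all align in phase there).

M_tri(1) = 17; |p(1)| = 9; equality at z=1: no.


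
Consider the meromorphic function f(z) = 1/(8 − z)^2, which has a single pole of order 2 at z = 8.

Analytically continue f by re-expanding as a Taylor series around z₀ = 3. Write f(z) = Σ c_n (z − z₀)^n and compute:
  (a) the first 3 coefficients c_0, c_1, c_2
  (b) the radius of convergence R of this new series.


Let w = z − z₀, so z = z₀ + w.
Then 8 − z = 8 − (z₀ + w) = (8 − z₀) − w = 5 − w.
f(z) = 1/(5 − w)^2 = (1/(5)^2) · (1 − w/(5))^{−2}.
By the binomial series (1−u)^{−2} = Σ_{n≥0} C(n+1, 1) u^n for |u|<1, with u = w/(5):
  c_n = C(n+1, 1) / (5)^(n+2).
  c_0 = 1/(5)^2 = 1/25.
  c_1 = 2/(5)^3 = 2/125.
  c_2 = 3/(5)^4 = 3/625.
The series is valid for |w/d| < 1, i.e. |z − z₀| < |d|.
Radius of convergence: R = |8 − z₀| = |5| = 5 (distance from z₀ to the singularity z = 8).

c_0 = 1/25, c_1 = 2/125, c_2 = 3/625; R = 5.


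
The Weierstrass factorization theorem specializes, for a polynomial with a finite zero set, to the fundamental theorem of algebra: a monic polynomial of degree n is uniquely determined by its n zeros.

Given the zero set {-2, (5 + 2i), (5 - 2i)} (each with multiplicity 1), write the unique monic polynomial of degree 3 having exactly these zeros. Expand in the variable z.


The polynomial is p(z) = ∏_{α ∈ S} (z − α), where S = {-2, (5 + 2i), (5 - 2i)}.
Expanding the product yields: p(z) = z^3 -8·z^2 + 9·z + 58.
Note conjugate pairs combine to real quadratics: (z − (5+2i))(z − (5−2i)) = z² − 10z + 29.
The resulting polynomial has degree 3 and real coefficients as required.

p(z) = z^3 -8·z^2 + 9·z + 58.


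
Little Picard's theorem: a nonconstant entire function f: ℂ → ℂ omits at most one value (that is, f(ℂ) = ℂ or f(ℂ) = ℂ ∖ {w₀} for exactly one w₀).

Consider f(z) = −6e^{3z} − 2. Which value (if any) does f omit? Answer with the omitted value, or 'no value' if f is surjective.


Little Picard bounds the complement of f(ℂ) to at most one point.
e^{3z} is never zero on ℂ, so -6·e^{3z} takes every value in ℂ ∖ {0}. Adding -2 shifts the range to ℂ ∖ {-2}. Thus f omits exactly the value -2.

Omitted value: -2.


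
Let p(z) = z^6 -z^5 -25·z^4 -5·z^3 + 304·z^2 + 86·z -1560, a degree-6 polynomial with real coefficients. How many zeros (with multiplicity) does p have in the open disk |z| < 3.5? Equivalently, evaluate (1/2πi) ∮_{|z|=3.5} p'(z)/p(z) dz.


The zeros of p are: -3, 4, (-3 + 2i), (-3 - 2i), (3 + 1i), (3 - 1i).
Their magnitudes are: 3, 4, 3.606, 3.606, 3.162, 3.162.
Zeros with |z| < R = 3.5: -3, (3 + 1i), (3 - 1i).
Count = 3.
By the argument principle, (1/2πi) ∮_{|z|=R} p'(z)/p(z) dz equals exactly this count.

Number of zeros inside |z| < 3.5: 3.


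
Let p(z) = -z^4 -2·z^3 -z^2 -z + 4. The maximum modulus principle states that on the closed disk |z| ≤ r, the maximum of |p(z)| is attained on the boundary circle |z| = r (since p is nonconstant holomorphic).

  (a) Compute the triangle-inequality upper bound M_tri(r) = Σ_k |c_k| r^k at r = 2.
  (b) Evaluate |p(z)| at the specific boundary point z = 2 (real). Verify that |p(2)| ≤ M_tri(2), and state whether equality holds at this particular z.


Coefficients: c_0 = 4, c_1 = -1, c_2 = -1, c_3 = -2, c_4 = -1. Radius r = 2.
Part (a). Triangle bound: M_tri(r) = Σ_k |c_k| r^k
  = |4|·2^0 + |-1|·2^1 + |-1|·2^2 + |-2|·2^3 + |-1|·2^4
  = 4 + 2 + 4 + 16 + 16 = 42.
This bounds M(r) := max_{|z|=r} |p(z)| from above; equality holds iff all terms c_k z^k can be made to align in phase at a single z on |z|=r.
Part (b). At z = 2 (real, on the circle |z| = r):
  p(2) = (4)·2^0 + (-1)·2^1 + (-1)·2^2 + (-2)·2^3 + (-1)·2^4 = -34.
  |p(2)| = 34.
Check: |p(2)| = 34 ≤ 42 = M_tri(2). ✓ Equality does not hold at z = 2 (the coefficients have mixed signs, so the terms do not all align in phase there).

M_tri(2) = 42; |p(2)| = 34; equality at z=2: no.


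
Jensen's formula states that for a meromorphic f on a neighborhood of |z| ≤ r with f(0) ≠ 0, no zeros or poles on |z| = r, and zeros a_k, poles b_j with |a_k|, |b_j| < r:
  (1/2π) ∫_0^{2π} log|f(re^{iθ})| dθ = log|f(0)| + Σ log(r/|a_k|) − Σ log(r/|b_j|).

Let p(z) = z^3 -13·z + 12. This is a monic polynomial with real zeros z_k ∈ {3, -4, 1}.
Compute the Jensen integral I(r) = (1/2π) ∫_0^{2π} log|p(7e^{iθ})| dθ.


Zeros: -4, 1, 3; r = 7.
Inside |z| < r: -4, 1, 3. Outside (|z| ≥ r): ∅.
p(0) = 12, so log|p(0)| = log(12) = 2.4849.
Apply Jensen: I(r) = log|p(0)| + Σ_k log(r/|z_k|), summed over zeros inside |z| < r.
  log(r/|z_k|) for z_k = 3: log(7/3) = 0.8473
  log(r/|z_k|) for z_k = -4: log(7/4) = 0.5596
  log(r/|z_k|) for z_k = 1: log(7/1) = 1.9459
Sum over inside zeros: 3.3528.
I(r) = log|p(0)| + (inside sum) = 2.4849 + 3.3528 = 5.8377.
Closed form (all zeros inside, monic): I(r) = n·log(r) = 3·log(7) = 5.8377. ✓

I(r) ≈ 5.8377.


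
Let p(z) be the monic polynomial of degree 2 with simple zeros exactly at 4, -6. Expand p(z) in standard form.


The polynomial is p(z) = ∏_{α ∈ S} (z − α), where S = {4, -6}.
Expanding the product yields: p(z) = z^2 + 2·z -24.
The resulting polynomial has degree 2 and real coefficients as required.

p(z) = z^2 + 2·z -24.


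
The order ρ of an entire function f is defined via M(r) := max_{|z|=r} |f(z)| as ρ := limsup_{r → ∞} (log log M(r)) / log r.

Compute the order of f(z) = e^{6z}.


|e^{6z}| = e^{Re(6·z) + 0} ≤ e^{6|z|^1 + 0} = e^{6r^1 + 0} on |z| = r, so ρ ≤ 1. Choosing z on |z|=r so that 6·z is real positive (always possible by picking arg z appropriately) gives |f(z)| = e^{6r^1 + 0}, matching the bound. The additive constant 0 does not affect log log M(r) ~ 1·log r. Hence ρ = 1.
Therefore ρ = 1.

Order ρ = 1.


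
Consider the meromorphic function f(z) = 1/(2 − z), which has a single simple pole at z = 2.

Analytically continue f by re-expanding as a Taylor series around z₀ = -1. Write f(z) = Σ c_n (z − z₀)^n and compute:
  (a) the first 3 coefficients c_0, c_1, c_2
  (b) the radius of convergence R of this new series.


Let w = z − z₀, so z = z₀ + w.
Then 2 − z = 2 − (z₀ + w) = (2 − z₀) − w = 3 − w.
f(z) = 1/(3 − w) = (1/(3)) · 1/(1 − w/(3)) = Σ_{n≥0} w^n / (3)^(n+1).
So c_n = 1/(3)^(n+1):
  c_0 = 1/(3)^1 = 1/3.
  c_1 = 1/(3)^2 = 1/9.
  c_2 = 1/(3)^3 = 1/27.
The series is valid for |w/d| < 1, i.e. |z − z₀| < |d|.
Radius of convergence: R = |2 − z₀| = |3| = 3 (distance from z₀ to the singularity z = 2).

c_0 = 1/3, c_1 = 1/9, c_2 = 1/27; R = 3.


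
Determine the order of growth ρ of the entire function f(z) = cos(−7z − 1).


cos(w) is a linear combination of e^{iw} and e^{−iw} (or e^w, e^{−w} in the hyperbolic case), so |cos(w)| ≤ e^{|w|}. With w = −7z − 1, |w| ≤ 7|z| + 1 = 7r + 1 on |z| = r, giving M(r) ≤ e^{7r + 1}, so ρ ≤ 1. On a suitable ray (z = it for sin/cos; z = t for sinh/cosh, t real → ∞), |cos(−7z − 1)| grows like e^{7|t|}/2, so ρ ≥ 1. Hence ρ = 1.
Therefore ρ = 1.

Order ρ = 1.


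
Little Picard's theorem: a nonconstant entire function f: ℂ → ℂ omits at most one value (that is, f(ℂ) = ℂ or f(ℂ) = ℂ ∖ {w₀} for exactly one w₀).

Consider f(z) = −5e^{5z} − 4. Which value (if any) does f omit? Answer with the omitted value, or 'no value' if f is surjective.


Little Picard bounds the complement of f(ℂ) to at most one point.
e^{5z} is never zero on ℂ, so -5·e^{5z} takes every value in ℂ ∖ {0}. Adding -4 shifts the range to ℂ ∖ {-4}. Thus f omits exactly the value -4.

Omitted value: -4.


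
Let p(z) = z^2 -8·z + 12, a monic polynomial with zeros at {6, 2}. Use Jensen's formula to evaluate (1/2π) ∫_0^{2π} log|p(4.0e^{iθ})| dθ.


Zeros: 2, 6; r = 4.0.
Inside |z| < r: 2. Outside (|z| ≥ r): 6.
p(0) = 12, so log|p(0)| = log(12) = 2.4849.
Apply Jensen: I(r) = log|p(0)| + Σ_k log(r/|z_k|), summed over zeros inside |z| < r.
  log(r/|z_k|) for z_k = 2: log(4.0/2) = 0.6931
  Outside zeros (6) contribute nothing to the Jensen sum.
Sum over inside zeros: 0.6931.
I(r) = log|p(0)| + (inside sum) = 2.4849 + 0.6931 = 3.1781.
Note: since some zeros are outside |z| ≤ r, the simplified n·log(r) form does NOT apply — only the inside zeros contribute.

I(r) ≈ 3.1781.


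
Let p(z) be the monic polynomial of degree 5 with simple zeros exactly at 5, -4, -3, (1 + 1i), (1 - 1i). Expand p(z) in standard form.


The polynomial is p(z) = ∏_{α ∈ S} (z − α), where S = {5, -4, -3, (1 + 1i), (1 - 1i)}.
Expanding the product yields: p(z) = z^5 -25·z^3 -10·z^2 + 74·z -120.
Note conjugate pairs combine to real quadratics: (z − (1+1i))(z − (1−1i)) = z² − 2z + 2.
The resulting polynomial has degree 5 and real coefficients as required.

p(z) = z^5 -25·z^3 -10·z^2 + 74·z -120.


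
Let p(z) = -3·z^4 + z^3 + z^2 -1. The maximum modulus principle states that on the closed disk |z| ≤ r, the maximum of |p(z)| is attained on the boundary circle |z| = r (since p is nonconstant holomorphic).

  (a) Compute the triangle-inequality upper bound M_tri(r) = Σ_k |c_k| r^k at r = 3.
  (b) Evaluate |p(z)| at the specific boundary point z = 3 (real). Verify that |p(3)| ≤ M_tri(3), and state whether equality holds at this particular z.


Coefficients: c_0 = -1, c_1 = 0, c_2 = 1, c_3 = 1, c_4 = -3. Radius r = 3.
Part (a). Triangle bound: M_tri(r) = Σ_k |c_k| r^k
  = |-1|·3^0 + |0|·3^1 + |1|·3^2 + |1|·3^3 + |-3|·3^4
  = 1 + 0 + 9 + 27 + 243 = 280.
This bounds M(r) := max_{|z|=r} |p(z)| from above; equality holds iff all terms c_k z^k can be made to align in phase at a single z on |z|=r.
Part (b). At z = 3 (real, on the circle |z| = r):
  p(3) = (-1)·3^0 + (0)·3^1 + (1)·3^2 + (1)·3^3 + (-3)·3^4 = -208.
  |p(3)| = 208.
Check: |p(3)| = 208 ≤ 280 = M_tri(3). ✓ Equality does not hold at z = 3 (the coefficients have mixed signs, so the terms do not all align in phase there).

M_tri(3) = 280; |p(3)| = 208; equality at z=3: no.


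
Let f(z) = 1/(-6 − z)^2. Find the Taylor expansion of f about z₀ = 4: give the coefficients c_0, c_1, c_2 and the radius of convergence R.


Let w = z − z₀, so z = z₀ + w.
Then -6 − z = -6 − (z₀ + w) = (-6 − z₀) − w = -10 − w.
f(z) = 1/(-10 − w)^2 = (1/(-10)^2) · (1 − w/(-10))^{−2}.
By the binomial series (1−u)^{−2} = Σ_{n≥0} C(n+1, 1) u^n for |u|<1, with u = w/(-10):
  c_n = C(n+1, 1) / (-10)^(n+2).
  c_0 = 1/(-10)^2 = 1/100.
  c_1 = 2/(-10)^3 = -1/500.
  c_2 = 3/(-10)^4 = 3/10000.
The series is valid for |w/d| < 1, i.e. |z − z₀| < |d|.
Radius of convergence: R = |-6 − z₀| = |-10| = 10 (distance from z₀ to the singularity z = -6).

c_0 = 1/100, c_1 = -1/500, c_2 = 3/10000; R = 10.


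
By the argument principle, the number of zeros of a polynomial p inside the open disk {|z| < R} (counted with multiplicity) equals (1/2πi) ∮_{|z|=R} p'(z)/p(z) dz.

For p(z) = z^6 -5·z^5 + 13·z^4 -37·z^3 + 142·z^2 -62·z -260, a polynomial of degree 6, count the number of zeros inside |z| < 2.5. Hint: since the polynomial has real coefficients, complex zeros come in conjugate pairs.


The zeros of p are: 2, -1, (3 + 2i), (3 - 2i), (-1 + 3i), (-1 - 3i).
Their magnitudes are: 2, 1, 3.606, 3.606, 3.162, 3.162.
Zeros with |z| < R = 2.5: 2, -1.
Count = 2.
By the argument principle, (1/2πi) ∮_{|z|=R} p'(z)/p(z) dz equals exactly this count.

Number of zeros inside |z| < 2.5: 2.


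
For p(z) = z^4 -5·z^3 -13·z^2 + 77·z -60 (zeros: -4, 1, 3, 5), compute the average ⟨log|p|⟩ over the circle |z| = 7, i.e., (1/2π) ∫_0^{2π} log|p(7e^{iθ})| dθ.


Zeros: -4, 1, 3, 5; r = 7.
Inside |z| < r: -4, 1, 3, 5. Outside (|z| ≥ r): ∅.
p(0) = -60, so log|p(0)| = log(60) = 4.0943.
Apply Jensen: I(r) = log|p(0)| + Σ_k log(r/|z_k|), summed over zeros inside |z| < r.
  log(r/|z_k|) for z_k = -4: log(7/4) = 0.5596
  log(r/|z_k|) for z_k = 1: log(7/1) = 1.9459
  log(r/|z_k|) for z_k = 3: log(7/3) = 0.8473
  log(r/|z_k|) for z_k = 5: log(7/5) = 0.3365
Sum over inside zeros: 3.6893.
I(r) = log|p(0)| + (inside sum) = 4.0943 + 3.6893 = 7.7836.
Closed form (all zeros inside, monic): I(r) = n·log(r) = 4·log(7) = 7.7836. ✓

I(r) ≈ 7.7836.


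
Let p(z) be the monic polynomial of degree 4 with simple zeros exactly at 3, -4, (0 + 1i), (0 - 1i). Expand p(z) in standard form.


The polynomial is p(z) = ∏_{α ∈ S} (z − α), where S = {3, -4, (0 + 1i), (0 - 1i)}.
Expanding the product yields: p(z) = z^4 + z^3 -11·z^2 + z -12.
Note conjugate pairs combine to real quadratics: (z − (0+1i))(z − (0−1i)) = z² + 1.
The resulting polynomial has degree 4 and real coefficients as required.

p(z) = z^4 + z^3 -11·z^2 + z -12.


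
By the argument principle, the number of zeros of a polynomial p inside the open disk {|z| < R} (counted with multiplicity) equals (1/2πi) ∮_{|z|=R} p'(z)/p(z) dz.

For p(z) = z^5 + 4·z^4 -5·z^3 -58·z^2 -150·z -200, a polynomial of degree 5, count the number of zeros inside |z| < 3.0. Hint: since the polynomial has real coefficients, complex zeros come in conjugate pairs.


The zeros of p are: (-1 + 2i), (-1 - 2i), 4, (-3 + 1i), (-3 - 1i).
Their magnitudes are: 2.236, 2.236, 4, 3.162, 3.162.
Zeros with |z| < R = 3.0: (-1 + 2i), (-1 - 2i).
Count = 2.
By the argument principle, (1/2πi) ∮_{|z|=R} p'(z)/p(z) dz equals exactly this count.

Number of zeros inside |z| < 3.0: 2.


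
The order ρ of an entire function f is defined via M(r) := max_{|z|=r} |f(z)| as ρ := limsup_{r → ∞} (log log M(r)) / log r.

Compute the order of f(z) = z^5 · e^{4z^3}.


M(r) = max_{|z|=r} |1|·|z|^5·|e^{4z^3}| = 1·r^5 · e^{4r^3} (the factors attain their maxima compatibly on |z|=r). Then log M(r) = log 1 + 5·log r + 4r^3, dominated by the last term, so log log M(r) ~ 3·log r. The polynomial factor 1z^5 contributes only a log r term and does not affect the order. ρ = 3.
Therefore ρ = 3.

Order ρ = 3.


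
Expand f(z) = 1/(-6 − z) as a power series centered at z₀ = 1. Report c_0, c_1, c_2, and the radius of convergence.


Let w = z − z₀, so z = z₀ + w.
Then -6 − z = -6 − (z₀ + w) = (-6 − z₀) − w = -7 − w.
f(z) = 1/(-7 − w) = (1/(-7)) · 1/(1 − w/(-7)) = Σ_{n≥0} w^n / (-7)^(n+1).
So c_n = 1/(-7)^(n+1):
  c_0 = 1/(-7)^1 = -1/7.
  c_1 = 1/(-7)^2 = 1/49.
  c_2 = 1/(-7)^3 = -1/343.
The series is valid for |w/d| < 1, i.e. |z − z₀| < |d|.
Radius of convergence: R = |-6 − z₀| = |-7| = 7 (distance from z₀ to the singularity z = -6).

c_0 = -1/7, c_1 = 1/49, c_2 = -1/343; R = 7.


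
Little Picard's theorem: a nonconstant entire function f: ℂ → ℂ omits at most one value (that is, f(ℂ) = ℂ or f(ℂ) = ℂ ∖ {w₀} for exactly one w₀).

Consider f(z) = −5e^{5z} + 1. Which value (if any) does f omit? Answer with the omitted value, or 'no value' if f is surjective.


Little Picard bounds the complement of f(ℂ) to at most one point.
e^{5z} is never zero on ℂ, so -5·e^{5z} takes every value in ℂ ∖ {0}. Adding 1 shifts the range to ℂ ∖ {1}. Thus f omits exactly the value 1.

Omitted value: 1.


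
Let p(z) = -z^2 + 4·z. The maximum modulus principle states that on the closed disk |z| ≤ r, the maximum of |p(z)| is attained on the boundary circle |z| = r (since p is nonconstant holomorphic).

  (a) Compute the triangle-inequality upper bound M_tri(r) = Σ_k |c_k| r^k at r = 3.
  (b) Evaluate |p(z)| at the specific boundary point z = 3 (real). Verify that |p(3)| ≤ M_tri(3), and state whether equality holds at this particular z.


Coefficients: c_0 = 0, c_1 = 4, c_2 = -1. Radius r = 3.
Part (a). Triangle bound: M_tri(r) = Σ_k |c_k| r^k
  = |0|·3^0 + |4|·3^1 + |-1|·3^2
  = 0 + 12 + 9 = 21.
This bounds M(r) := max_{|z|=r} |p(z)| from above; equality holds iff all terms c_k z^k can be made to align in phase at a single z on |z|=r.
Part (b). At z = 3 (real, on the circle |z| = r):
  p(3) = (0)·3^0 + (4)·3^1 + (-1)·3^2 = 3.
  |p(3)| = 3.
Check: |p(3)| = 3 ≤ 21 = M_tri(3). ✓ Equality does not hold at z = 3 (the coefficients have mixed signs, so the terms do not all align in phase there).

M_tri(3) = 21; |p(3)| = 3; equality at z=3: no.


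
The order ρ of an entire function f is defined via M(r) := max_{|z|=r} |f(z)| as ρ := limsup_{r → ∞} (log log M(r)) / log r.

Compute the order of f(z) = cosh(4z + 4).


cosh(w) is a linear combination of e^{iw} and e^{−iw} (or e^w, e^{−w} in the hyperbolic case), so |cosh(w)| ≤ e^{|w|}. With w = 4z + 4, |w| ≤ 4|z| + 4 = 4r + 4 on |z| = r, giving M(r) ≤ e^{4r + 4}, so ρ ≤ 1. On a suitable ray (z = it for sin/cos; z = t for sinh/cosh, t real → ∞), |cosh(4z + 4)| grows like e^{4|t|}/2, so ρ ≥ 1. Hence ρ = 1.
Therefore ρ = 1.

Order ρ = 1.


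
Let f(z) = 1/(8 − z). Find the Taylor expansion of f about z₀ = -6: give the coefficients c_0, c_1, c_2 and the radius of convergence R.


Let w = z − z₀, so z = z₀ + w.
Then 8 − z = 8 − (z₀ + w) = (8 − z₀) − w = 14 − w.
f(z) = 1/(14 − w) = (1/(14)) · 1/(1 − w/(14)) = Σ_{n≥0} w^n / (14)^(n+1).
So c_n = 1/(14)^(n+1):
  c_0 = 1/(14)^1 = 1/14.
  c_1 = 1/(14)^2 = 1/196.
  c_2 = 1/(14)^3 = 1/2744.
The series is valid for |w/d| < 1, i.e. |z − z₀| < |d|.
Radius of convergence: R = |8 − z₀| = |14| = 14 (distance from z₀ to the singularity z = 8).

c_0 = 1/14, c_1 = 1/196, c_2 = 1/2744; R = 14.


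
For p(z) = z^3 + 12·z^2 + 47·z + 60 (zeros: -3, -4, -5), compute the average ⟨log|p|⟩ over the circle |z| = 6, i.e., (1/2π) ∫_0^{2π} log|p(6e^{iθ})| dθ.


Zeros: -5, -4, -3; r = 6.
Inside |z| < r: -5, -4, -3. Outside (|z| ≥ r): ∅.
p(0) = 60, so log|p(0)| = log(60) = 4.0943.
Apply Jensen: I(r) = log|p(0)| + Σ_k log(r/|z_k|), summed over zeros inside |z| < r.
  log(r/|z_k|) for z_k = -3: log(6/3) = 0.6931
  log(r/|z_k|) for z_k = -4: log(6/4) = 0.4055
  log(r/|z_k|) for z_k = -5: log(6/5) = 0.1823
Sum over inside zeros: 1.2809.
I(r) = log|p(0)| + (inside sum) = 4.0943 + 1.2809 = 5.3753.
Closed form (all zeros inside, monic): I(r) = n·log(r) = 3·log(6) = 5.3753. ✓

I(r) ≈ 5.3753.


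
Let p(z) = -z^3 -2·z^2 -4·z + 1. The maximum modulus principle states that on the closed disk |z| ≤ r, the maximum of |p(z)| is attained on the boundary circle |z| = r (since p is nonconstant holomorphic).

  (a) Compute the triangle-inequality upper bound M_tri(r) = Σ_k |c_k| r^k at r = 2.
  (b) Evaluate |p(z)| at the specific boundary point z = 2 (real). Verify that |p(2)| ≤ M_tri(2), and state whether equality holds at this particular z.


Coefficients: c_0 = 1, c_1 = -4, c_2 = -2, c_3 = -1. Radius r = 2.
Part (a). Triangle bound: M_tri(r) = Σ_k |c_k| r^k
  = |1|·2^0 + |-4|·2^1 + |-2|·2^2 + |-1|·2^3
  = 1 + 8 + 8 + 8 = 25.
This bounds M(r) := max_{|z|=r} |p(z)| from above; equality holds iff all terms c_k z^k can be made to align in phase at a single z on |z|=r.
Part (b). At z = 2 (real, on the circle |z| = r):
  p(2) = (1)·2^0 + (-4)·2^1 + (-2)·2^2 + (-1)·2^3 = -23.
  |p(2)| = 23.
Check: |p(2)| = 23 ≤ 25 = M_tri(2). ✓ Equality does not hold at z = 2 (the coefficients have mixed signs, so the terms do not all align in phase there).

M_tri(2) = 25; |p(2)| = 23; equality at z=2: no.


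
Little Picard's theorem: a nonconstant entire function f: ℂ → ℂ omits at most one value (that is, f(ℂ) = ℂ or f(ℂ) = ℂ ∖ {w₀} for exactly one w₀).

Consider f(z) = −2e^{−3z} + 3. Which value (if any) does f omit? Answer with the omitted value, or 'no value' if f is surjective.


Little Picard bounds the complement of f(ℂ) to at most one point.
e^{−3z} is never zero on ℂ, so -2·e^{−3z} takes every value in ℂ ∖ {0}. Adding 3 shifts the range to ℂ ∖ {3}. Thus f omits exactly the value 3.

Omitted value: 3.


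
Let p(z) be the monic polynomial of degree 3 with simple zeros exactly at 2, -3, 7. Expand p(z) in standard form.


The polynomial is p(z) = ∏_{α ∈ S} (z − α), where S = {2, -3, 7}.
Expanding the product yields: p(z) = z^3 -6·z^2 -13·z + 42.
The resulting polynomial has degree 3 and real coefficients as required.

p(z) = z^3 -6·z^2 -13·z + 42.


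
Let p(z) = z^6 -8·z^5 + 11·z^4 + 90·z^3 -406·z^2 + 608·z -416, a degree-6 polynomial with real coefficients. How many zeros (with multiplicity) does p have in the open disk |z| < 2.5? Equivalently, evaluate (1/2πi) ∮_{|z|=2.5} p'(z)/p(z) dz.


The zeros of p are: -4, 4, (1 + 1i), (1 - 1i), (3 + 2i), (3 - 2i).
Their magnitudes are: 4, 4, 1.414, 1.414, 3.606, 3.606.
Zeros with |z| < R = 2.5: (1 + 1i), (1 - 1i).
Count = 2.
By the argument principle, (1/2πi) ∮_{|z|=R} p'(z)/p(z) dz equals exactly this count.

Number of zeros inside |z| < 2.5: 2.


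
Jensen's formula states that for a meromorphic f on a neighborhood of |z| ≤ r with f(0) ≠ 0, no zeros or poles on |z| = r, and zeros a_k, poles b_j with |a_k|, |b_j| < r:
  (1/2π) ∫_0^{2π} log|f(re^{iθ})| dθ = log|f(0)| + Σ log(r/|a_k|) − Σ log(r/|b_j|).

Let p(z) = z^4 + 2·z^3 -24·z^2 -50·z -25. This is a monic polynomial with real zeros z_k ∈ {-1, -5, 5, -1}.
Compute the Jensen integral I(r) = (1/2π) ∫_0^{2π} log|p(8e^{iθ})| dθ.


Zeros: -5, -1, -1, 5; r = 8.
Inside |z| < r: -5, -1, -1, 5. Outside (|z| ≥ r): ∅.
p(0) = -25, so log|p(0)| = log(25) = 3.2189.
Apply Jensen: I(r) = log|p(0)| + Σ_k log(r/|z_k|), summed over zeros inside |z| < r.
  log(r/|z_k|) for z_k = -1: log(8/1) = 2.0794
  log(r/|z_k|) for z_k = -5: log(8/5) = 0.4700
  log(r/|z_k|) for z_k = 5: log(8/5) = 0.4700
  log(r/|z_k|) for z_k = -1: log(8/1) = 2.0794
Sum over inside zeros: 5.0989.
I(r) = log|p(0)| + (inside sum) = 3.2189 + 5.0989 = 8.3178.
Closed form (all zeros inside, monic): I(r) = n·log(r) = 4·log(8) = 8.3178. ✓

I(r) ≈ 8.3178.


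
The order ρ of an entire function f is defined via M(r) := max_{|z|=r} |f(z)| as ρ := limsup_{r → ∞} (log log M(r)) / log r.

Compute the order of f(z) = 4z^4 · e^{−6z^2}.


M(r) = max_{|z|=r} |4|·|z|^4·|e^{−6z^2}| = 4·r^4 · e^{6r^2} (the factors attain their maxima compatibly on |z|=r). Then log M(r) = log 4 + 4·log r + 6r^2, dominated by the last term, so log log M(r) ~ 2·log r. The polynomial factor 4z^4 contributes only a log r term and does not affect the order. ρ = 2.
Therefore ρ = 2.

Order ρ = 2.


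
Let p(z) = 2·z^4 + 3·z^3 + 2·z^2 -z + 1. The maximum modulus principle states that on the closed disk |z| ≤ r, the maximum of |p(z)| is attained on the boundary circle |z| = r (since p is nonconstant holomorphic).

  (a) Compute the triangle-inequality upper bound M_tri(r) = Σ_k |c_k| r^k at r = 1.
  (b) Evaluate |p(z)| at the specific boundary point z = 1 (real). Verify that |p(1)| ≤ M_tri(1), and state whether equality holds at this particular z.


Coefficients: c_0 = 1, c_1 = -1, c_2 = 2, c_3 = 3, c_4 = 2. Radius r = 1.
Part (a). Triangle bound: M_tri(r) = Σ_k |c_k| r^k
  = |1|·1^0 + |-1|·1^1 + |2|·1^2 + |3|·1^3 + |2|·1^4
  = 1 + 1 + 2 + 3 + 2 = 9.
This bounds M(r) := max_{|z|=r} |p(z)| from above; equality holds iff all terms c_k z^k can be made to align in phase at a single z on |z|=r.
Part (b). At z = 1 (real, on the circle |z| = r):
  p(1) = (1)·1^0 + (-1)·1^1 + (2)·1^2 + (3)·1^3 + (2)·1^4 = 7.
  |p(1)| = 7.
Check: |p(1)| = 7 ≤ 9 = M_tri(1). ✓ Equality does not hold at z = 1 (the coefficients have mixed signs, so the terms do not all align in phase there).

M_tri(1) = 9; |p(1)| = 7; equality at z=1: no.


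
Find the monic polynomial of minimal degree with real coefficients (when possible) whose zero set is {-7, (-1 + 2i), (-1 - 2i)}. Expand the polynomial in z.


The polynomial is p(z) = ∏_{α ∈ S} (z − α), where S = {-7, (-1 + 2i), (-1 - 2i)}.
Expanding the product yields: p(z) = z^3 + 9·z^2 + 19·z + 35.
Note conjugate pairs combine to real quadratics: (z − (-1+2i))(z − (-1−2i)) = z² + 2z + 5.
The resulting polynomial has degree 3 and real coefficients as required.

p(z) = z^3 + 9·z^2 + 19·z + 35.


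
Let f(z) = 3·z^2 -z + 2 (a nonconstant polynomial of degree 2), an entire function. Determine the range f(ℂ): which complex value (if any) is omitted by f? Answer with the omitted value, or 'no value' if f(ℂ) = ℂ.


Little Picard bounds the complement of f(ℂ) to at most one point.
For every w ∈ ℂ, the equation p(z) − w = 0 is a nonconstant polynomial in z and hence has at least one root by the fundamental theorem of algebra. So p is surjective onto ℂ, omitting no value.

Omitted value: no value.


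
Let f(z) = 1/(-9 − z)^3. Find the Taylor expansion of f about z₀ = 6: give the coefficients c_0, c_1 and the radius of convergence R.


Let w = z − z₀, so z = z₀ + w.
Then -9 − z = -9 − (z₀ + w) = (-9 − z₀) − w = -15 − w.
f(z) = 1/(-15 − w)^3 = (1/(-15)^3) · (1 − w/(-15))^{−3}.
By the binomial series (1−u)^{−3} = Σ_{n≥0} C(n+2, 2) u^n for |u|<1, with u = w/(-15):
  c_n = C(n+2, 2) / (-15)^(n+3).
  c_0 = 1/(-15)^3 = -1/3375.
  c_1 = 3/(-15)^4 = 1/16875.
The series is valid for |w/d| < 1, i.e. |z − z₀| < |d|.
Radius of convergence: R = |-9 − z₀| = |-15| = 15 (distance from z₀ to the singularity z = -9).

c_0 = -1/3375, c_1 = 1/16875; R = 15.


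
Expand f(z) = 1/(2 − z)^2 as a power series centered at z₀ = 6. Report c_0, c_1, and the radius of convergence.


Let w = z − z₀, so z = z₀ + w.
Then 2 − z = 2 − (z₀ + w) = (2 − z₀) − w = -4 − w.
f(z) = 1/(-4 − w)^2 = (1/(-4)^2) · (1 − w/(-4))^{−2}.
By the binomial series (1−u)^{−2} = Σ_{n≥0} C(n+1, 1) u^n for |u|<1, with u = w/(-4):
  c_n = C(n+1, 1) / (-4)^(n+2).
  c_0 = 1/(-4)^2 = 1/16.
  c_1 = 2/(-4)^3 = -1/32.
The series is valid for |w/d| < 1, i.e. |z − z₀| < |d|.
Radius of convergence: R = |2 − z₀| = |-4| = 4 (distance from z₀ to the singularity z = 2).

c_0 = 1/16, c_1 = -1/32; R = 4.
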